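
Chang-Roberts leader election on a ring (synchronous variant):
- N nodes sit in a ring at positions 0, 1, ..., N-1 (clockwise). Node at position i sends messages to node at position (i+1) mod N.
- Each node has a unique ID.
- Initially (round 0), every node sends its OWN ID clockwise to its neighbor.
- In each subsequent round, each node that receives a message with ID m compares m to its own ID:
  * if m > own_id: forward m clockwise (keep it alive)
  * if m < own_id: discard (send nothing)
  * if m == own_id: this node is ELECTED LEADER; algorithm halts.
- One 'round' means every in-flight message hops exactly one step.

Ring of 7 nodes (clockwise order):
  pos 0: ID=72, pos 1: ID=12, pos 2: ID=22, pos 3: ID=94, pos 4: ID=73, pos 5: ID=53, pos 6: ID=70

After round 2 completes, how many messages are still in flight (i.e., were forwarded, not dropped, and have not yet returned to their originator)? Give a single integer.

Answer: 3

Derivation:
Round 1: pos1(id12) recv 72: fwd; pos2(id22) recv 12: drop; pos3(id94) recv 22: drop; pos4(id73) recv 94: fwd; pos5(id53) recv 73: fwd; pos6(id70) recv 53: drop; pos0(id72) recv 70: drop
Round 2: pos2(id22) recv 72: fwd; pos5(id53) recv 94: fwd; pos6(id70) recv 73: fwd
After round 2: 3 messages still in flight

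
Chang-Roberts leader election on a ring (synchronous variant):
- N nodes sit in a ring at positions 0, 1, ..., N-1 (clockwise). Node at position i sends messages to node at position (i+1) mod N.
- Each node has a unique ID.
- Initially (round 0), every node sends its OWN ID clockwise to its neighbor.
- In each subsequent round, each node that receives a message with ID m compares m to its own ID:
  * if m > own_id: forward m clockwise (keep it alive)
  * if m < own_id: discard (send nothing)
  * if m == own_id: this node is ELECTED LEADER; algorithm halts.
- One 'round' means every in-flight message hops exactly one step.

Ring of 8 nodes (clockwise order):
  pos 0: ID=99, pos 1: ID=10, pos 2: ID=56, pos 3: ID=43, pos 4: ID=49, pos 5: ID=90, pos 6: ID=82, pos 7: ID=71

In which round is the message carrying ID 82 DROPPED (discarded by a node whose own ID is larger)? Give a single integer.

Round 1: pos1(id10) recv 99: fwd; pos2(id56) recv 10: drop; pos3(id43) recv 56: fwd; pos4(id49) recv 43: drop; pos5(id90) recv 49: drop; pos6(id82) recv 90: fwd; pos7(id71) recv 82: fwd; pos0(id99) recv 71: drop
Round 2: pos2(id56) recv 99: fwd; pos4(id49) recv 56: fwd; pos7(id71) recv 90: fwd; pos0(id99) recv 82: drop
Round 3: pos3(id43) recv 99: fwd; pos5(id90) recv 56: drop; pos0(id99) recv 90: drop
Round 4: pos4(id49) recv 99: fwd
Round 5: pos5(id90) recv 99: fwd
Round 6: pos6(id82) recv 99: fwd
Round 7: pos7(id71) recv 99: fwd
Round 8: pos0(id99) recv 99: ELECTED
Message ID 82 originates at pos 6; dropped at pos 0 in round 2

Answer: 2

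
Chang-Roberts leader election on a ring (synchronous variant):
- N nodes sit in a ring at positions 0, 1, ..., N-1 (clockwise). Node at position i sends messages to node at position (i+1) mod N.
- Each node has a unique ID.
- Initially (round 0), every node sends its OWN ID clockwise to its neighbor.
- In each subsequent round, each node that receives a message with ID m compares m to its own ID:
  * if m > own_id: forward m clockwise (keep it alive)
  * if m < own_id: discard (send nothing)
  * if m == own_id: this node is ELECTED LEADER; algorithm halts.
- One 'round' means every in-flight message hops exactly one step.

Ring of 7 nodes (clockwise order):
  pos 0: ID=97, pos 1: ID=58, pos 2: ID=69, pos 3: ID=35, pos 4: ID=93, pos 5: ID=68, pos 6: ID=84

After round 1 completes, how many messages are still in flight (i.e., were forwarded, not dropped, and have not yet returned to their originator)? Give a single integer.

Answer: 3

Derivation:
Round 1: pos1(id58) recv 97: fwd; pos2(id69) recv 58: drop; pos3(id35) recv 69: fwd; pos4(id93) recv 35: drop; pos5(id68) recv 93: fwd; pos6(id84) recv 68: drop; pos0(id97) recv 84: drop
After round 1: 3 messages still in flight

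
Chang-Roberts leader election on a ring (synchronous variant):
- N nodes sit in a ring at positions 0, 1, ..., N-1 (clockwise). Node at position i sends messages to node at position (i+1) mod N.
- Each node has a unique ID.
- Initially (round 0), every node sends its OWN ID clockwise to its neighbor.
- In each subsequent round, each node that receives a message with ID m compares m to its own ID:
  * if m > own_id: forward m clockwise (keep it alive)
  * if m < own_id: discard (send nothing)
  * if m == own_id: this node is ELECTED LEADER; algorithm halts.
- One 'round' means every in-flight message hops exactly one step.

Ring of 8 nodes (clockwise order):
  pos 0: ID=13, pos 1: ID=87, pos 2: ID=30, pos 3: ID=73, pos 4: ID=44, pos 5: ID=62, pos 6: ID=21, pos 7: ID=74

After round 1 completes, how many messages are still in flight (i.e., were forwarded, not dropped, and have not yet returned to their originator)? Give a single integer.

Answer: 4

Derivation:
Round 1: pos1(id87) recv 13: drop; pos2(id30) recv 87: fwd; pos3(id73) recv 30: drop; pos4(id44) recv 73: fwd; pos5(id62) recv 44: drop; pos6(id21) recv 62: fwd; pos7(id74) recv 21: drop; pos0(id13) recv 74: fwd
After round 1: 4 messages still in flight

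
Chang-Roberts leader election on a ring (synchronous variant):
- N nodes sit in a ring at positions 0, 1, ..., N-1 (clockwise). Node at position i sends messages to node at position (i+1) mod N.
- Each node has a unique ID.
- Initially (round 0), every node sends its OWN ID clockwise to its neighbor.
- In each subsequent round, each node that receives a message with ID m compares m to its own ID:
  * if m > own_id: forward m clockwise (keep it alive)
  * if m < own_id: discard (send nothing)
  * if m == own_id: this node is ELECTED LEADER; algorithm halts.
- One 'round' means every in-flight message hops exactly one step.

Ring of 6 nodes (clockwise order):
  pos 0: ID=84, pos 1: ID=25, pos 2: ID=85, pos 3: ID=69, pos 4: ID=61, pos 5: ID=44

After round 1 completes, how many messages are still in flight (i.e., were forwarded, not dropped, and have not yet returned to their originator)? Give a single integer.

Round 1: pos1(id25) recv 84: fwd; pos2(id85) recv 25: drop; pos3(id69) recv 85: fwd; pos4(id61) recv 69: fwd; pos5(id44) recv 61: fwd; pos0(id84) recv 44: drop
After round 1: 4 messages still in flight

Answer: 4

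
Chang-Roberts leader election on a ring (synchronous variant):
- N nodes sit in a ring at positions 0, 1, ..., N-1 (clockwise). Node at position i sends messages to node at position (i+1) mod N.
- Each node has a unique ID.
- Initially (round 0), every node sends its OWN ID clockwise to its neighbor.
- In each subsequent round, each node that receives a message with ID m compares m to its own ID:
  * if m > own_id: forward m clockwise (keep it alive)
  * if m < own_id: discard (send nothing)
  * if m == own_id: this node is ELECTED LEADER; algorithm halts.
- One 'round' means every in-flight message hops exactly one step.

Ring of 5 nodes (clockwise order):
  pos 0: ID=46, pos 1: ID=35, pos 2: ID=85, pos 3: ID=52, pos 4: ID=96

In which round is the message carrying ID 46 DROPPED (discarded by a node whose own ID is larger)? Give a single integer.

Round 1: pos1(id35) recv 46: fwd; pos2(id85) recv 35: drop; pos3(id52) recv 85: fwd; pos4(id96) recv 52: drop; pos0(id46) recv 96: fwd
Round 2: pos2(id85) recv 46: drop; pos4(id96) recv 85: drop; pos1(id35) recv 96: fwd
Round 3: pos2(id85) recv 96: fwd
Round 4: pos3(id52) recv 96: fwd
Round 5: pos4(id96) recv 96: ELECTED
Message ID 46 originates at pos 0; dropped at pos 2 in round 2

Answer: 2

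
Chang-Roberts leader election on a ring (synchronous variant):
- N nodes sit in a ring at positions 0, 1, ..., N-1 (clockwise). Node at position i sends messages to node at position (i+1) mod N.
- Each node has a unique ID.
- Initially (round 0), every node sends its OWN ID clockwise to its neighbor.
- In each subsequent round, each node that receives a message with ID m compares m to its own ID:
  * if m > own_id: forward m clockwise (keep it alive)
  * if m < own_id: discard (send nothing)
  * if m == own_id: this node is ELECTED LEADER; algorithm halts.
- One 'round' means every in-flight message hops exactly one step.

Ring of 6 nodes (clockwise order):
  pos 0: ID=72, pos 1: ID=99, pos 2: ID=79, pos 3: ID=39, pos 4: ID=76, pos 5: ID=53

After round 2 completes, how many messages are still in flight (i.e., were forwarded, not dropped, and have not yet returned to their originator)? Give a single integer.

Round 1: pos1(id99) recv 72: drop; pos2(id79) recv 99: fwd; pos3(id39) recv 79: fwd; pos4(id76) recv 39: drop; pos5(id53) recv 76: fwd; pos0(id72) recv 53: drop
Round 2: pos3(id39) recv 99: fwd; pos4(id76) recv 79: fwd; pos0(id72) recv 76: fwd
After round 2: 3 messages still in flight

Answer: 3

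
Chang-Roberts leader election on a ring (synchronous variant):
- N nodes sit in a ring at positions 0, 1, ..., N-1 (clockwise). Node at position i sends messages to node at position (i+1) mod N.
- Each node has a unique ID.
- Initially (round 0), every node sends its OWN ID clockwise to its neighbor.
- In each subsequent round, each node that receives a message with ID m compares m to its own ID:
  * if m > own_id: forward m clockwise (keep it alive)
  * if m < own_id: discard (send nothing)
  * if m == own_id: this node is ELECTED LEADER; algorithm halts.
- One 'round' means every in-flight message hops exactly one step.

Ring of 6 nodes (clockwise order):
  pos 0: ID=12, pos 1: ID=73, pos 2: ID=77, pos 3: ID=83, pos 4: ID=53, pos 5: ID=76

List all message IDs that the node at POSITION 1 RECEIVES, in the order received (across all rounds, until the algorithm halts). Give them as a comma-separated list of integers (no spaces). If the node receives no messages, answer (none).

Round 1: pos1(id73) recv 12: drop; pos2(id77) recv 73: drop; pos3(id83) recv 77: drop; pos4(id53) recv 83: fwd; pos5(id76) recv 53: drop; pos0(id12) recv 76: fwd
Round 2: pos5(id76) recv 83: fwd; pos1(id73) recv 76: fwd
Round 3: pos0(id12) recv 83: fwd; pos2(id77) recv 76: drop
Round 4: pos1(id73) recv 83: fwd
Round 5: pos2(id77) recv 83: fwd
Round 6: pos3(id83) recv 83: ELECTED

Answer: 12,76,83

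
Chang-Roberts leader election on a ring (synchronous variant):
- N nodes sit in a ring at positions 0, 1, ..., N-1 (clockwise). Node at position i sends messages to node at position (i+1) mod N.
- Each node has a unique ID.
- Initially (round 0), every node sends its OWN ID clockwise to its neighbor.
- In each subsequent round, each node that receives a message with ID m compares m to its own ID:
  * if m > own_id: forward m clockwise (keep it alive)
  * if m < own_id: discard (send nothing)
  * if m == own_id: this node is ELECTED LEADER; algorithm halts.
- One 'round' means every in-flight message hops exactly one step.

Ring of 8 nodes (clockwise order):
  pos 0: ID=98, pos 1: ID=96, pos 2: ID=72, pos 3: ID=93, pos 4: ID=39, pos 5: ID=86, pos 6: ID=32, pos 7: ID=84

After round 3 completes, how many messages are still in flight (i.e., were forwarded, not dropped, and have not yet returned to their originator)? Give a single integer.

Round 1: pos1(id96) recv 98: fwd; pos2(id72) recv 96: fwd; pos3(id93) recv 72: drop; pos4(id39) recv 93: fwd; pos5(id86) recv 39: drop; pos6(id32) recv 86: fwd; pos7(id84) recv 32: drop; pos0(id98) recv 84: drop
Round 2: pos2(id72) recv 98: fwd; pos3(id93) recv 96: fwd; pos5(id86) recv 93: fwd; pos7(id84) recv 86: fwd
Round 3: pos3(id93) recv 98: fwd; pos4(id39) recv 96: fwd; pos6(id32) recv 93: fwd; pos0(id98) recv 86: drop
After round 3: 3 messages still in flight

Answer: 3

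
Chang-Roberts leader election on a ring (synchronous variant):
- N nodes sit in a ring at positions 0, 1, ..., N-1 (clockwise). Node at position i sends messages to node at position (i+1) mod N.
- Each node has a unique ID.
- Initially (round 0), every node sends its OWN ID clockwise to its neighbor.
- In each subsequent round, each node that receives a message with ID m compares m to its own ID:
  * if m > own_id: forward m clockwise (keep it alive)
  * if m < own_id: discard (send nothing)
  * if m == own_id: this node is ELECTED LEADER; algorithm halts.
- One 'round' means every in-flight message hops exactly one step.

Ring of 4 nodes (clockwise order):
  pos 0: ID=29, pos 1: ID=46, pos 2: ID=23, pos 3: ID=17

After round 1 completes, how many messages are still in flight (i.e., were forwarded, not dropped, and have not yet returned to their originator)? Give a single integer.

Round 1: pos1(id46) recv 29: drop; pos2(id23) recv 46: fwd; pos3(id17) recv 23: fwd; pos0(id29) recv 17: drop
After round 1: 2 messages still in flight

Answer: 2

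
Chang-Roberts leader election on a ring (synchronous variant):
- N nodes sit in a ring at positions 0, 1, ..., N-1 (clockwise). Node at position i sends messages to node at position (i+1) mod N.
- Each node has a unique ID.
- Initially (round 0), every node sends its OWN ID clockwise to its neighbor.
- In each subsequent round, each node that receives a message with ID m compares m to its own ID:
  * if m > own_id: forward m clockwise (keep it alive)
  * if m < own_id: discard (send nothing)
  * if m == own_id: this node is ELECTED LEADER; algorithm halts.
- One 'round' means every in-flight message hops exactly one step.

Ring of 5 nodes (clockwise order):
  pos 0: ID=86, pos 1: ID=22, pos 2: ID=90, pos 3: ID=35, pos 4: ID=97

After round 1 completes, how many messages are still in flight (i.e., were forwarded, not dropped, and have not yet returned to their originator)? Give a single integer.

Answer: 3

Derivation:
Round 1: pos1(id22) recv 86: fwd; pos2(id90) recv 22: drop; pos3(id35) recv 90: fwd; pos4(id97) recv 35: drop; pos0(id86) recv 97: fwd
After round 1: 3 messages still in flight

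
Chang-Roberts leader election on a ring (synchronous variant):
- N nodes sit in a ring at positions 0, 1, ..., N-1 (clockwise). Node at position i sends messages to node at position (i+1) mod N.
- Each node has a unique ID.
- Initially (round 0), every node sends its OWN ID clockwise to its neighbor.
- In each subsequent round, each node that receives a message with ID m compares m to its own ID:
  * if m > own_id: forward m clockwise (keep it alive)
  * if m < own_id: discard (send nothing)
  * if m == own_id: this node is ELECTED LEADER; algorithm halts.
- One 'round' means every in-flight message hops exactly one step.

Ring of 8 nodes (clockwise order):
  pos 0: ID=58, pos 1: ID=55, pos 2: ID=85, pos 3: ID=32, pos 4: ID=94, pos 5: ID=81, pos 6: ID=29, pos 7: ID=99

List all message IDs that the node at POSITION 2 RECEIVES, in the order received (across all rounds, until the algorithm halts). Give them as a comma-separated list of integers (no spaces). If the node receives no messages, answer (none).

Round 1: pos1(id55) recv 58: fwd; pos2(id85) recv 55: drop; pos3(id32) recv 85: fwd; pos4(id94) recv 32: drop; pos5(id81) recv 94: fwd; pos6(id29) recv 81: fwd; pos7(id99) recv 29: drop; pos0(id58) recv 99: fwd
Round 2: pos2(id85) recv 58: drop; pos4(id94) recv 85: drop; pos6(id29) recv 94: fwd; pos7(id99) recv 81: drop; pos1(id55) recv 99: fwd
Round 3: pos7(id99) recv 94: drop; pos2(id85) recv 99: fwd
Round 4: pos3(id32) recv 99: fwd
Round 5: pos4(id94) recv 99: fwd
Round 6: pos5(id81) recv 99: fwd
Round 7: pos6(id29) recv 99: fwd
Round 8: pos7(id99) recv 99: ELECTED

Answer: 55,58,99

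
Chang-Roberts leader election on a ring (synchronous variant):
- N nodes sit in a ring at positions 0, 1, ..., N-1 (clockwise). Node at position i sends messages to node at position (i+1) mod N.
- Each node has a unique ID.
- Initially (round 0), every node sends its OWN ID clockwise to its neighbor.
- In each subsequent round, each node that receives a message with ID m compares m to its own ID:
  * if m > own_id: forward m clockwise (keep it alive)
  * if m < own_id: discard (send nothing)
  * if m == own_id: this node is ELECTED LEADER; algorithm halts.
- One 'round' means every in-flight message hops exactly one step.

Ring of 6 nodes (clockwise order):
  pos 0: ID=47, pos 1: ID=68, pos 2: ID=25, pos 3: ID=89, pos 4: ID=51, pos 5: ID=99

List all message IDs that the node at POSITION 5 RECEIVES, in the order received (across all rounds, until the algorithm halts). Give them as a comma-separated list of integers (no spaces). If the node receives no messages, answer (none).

Round 1: pos1(id68) recv 47: drop; pos2(id25) recv 68: fwd; pos3(id89) recv 25: drop; pos4(id51) recv 89: fwd; pos5(id99) recv 51: drop; pos0(id47) recv 99: fwd
Round 2: pos3(id89) recv 68: drop; pos5(id99) recv 89: drop; pos1(id68) recv 99: fwd
Round 3: pos2(id25) recv 99: fwd
Round 4: pos3(id89) recv 99: fwd
Round 5: pos4(id51) recv 99: fwd
Round 6: pos5(id99) recv 99: ELECTED

Answer: 51,89,99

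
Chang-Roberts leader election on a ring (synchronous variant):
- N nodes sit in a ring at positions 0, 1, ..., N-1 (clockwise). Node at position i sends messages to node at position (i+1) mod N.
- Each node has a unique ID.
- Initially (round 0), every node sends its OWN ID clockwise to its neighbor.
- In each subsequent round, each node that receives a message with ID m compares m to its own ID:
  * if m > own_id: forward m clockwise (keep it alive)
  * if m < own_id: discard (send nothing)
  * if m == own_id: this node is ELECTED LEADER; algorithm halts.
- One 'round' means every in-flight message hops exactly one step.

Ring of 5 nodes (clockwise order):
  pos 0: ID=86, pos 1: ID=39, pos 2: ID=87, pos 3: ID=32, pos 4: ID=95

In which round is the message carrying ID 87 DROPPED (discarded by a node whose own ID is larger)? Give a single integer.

Round 1: pos1(id39) recv 86: fwd; pos2(id87) recv 39: drop; pos3(id32) recv 87: fwd; pos4(id95) recv 32: drop; pos0(id86) recv 95: fwd
Round 2: pos2(id87) recv 86: drop; pos4(id95) recv 87: drop; pos1(id39) recv 95: fwd
Round 3: pos2(id87) recv 95: fwd
Round 4: pos3(id32) recv 95: fwd
Round 5: pos4(id95) recv 95: ELECTED
Message ID 87 originates at pos 2; dropped at pos 4 in round 2

Answer: 2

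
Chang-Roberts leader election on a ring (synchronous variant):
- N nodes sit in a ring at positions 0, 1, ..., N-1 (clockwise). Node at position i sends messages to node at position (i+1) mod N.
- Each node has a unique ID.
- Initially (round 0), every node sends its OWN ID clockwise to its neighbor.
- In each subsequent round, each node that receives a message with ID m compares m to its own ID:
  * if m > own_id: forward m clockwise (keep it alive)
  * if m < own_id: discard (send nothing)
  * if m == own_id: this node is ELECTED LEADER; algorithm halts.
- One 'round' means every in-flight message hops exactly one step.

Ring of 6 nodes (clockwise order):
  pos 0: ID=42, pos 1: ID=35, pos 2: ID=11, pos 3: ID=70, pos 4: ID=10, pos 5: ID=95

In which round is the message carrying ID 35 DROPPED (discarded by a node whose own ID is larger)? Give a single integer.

Round 1: pos1(id35) recv 42: fwd; pos2(id11) recv 35: fwd; pos3(id70) recv 11: drop; pos4(id10) recv 70: fwd; pos5(id95) recv 10: drop; pos0(id42) recv 95: fwd
Round 2: pos2(id11) recv 42: fwd; pos3(id70) recv 35: drop; pos5(id95) recv 70: drop; pos1(id35) recv 95: fwd
Round 3: pos3(id70) recv 42: drop; pos2(id11) recv 95: fwd
Round 4: pos3(id70) recv 95: fwd
Round 5: pos4(id10) recv 95: fwd
Round 6: pos5(id95) recv 95: ELECTED
Message ID 35 originates at pos 1; dropped at pos 3 in round 2

Answer: 2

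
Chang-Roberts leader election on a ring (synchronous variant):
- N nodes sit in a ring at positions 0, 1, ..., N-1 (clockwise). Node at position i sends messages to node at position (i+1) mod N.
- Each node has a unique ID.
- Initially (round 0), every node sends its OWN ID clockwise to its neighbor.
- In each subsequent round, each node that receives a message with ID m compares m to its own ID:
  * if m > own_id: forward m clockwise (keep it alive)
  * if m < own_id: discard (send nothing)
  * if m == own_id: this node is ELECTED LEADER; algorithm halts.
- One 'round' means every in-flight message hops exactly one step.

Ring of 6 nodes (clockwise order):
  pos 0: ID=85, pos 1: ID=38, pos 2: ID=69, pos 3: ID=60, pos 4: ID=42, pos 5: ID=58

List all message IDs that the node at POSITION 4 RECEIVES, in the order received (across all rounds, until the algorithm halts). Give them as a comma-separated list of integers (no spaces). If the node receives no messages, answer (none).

Answer: 60,69,85

Derivation:
Round 1: pos1(id38) recv 85: fwd; pos2(id69) recv 38: drop; pos3(id60) recv 69: fwd; pos4(id42) recv 60: fwd; pos5(id58) recv 42: drop; pos0(id85) recv 58: drop
Round 2: pos2(id69) recv 85: fwd; pos4(id42) recv 69: fwd; pos5(id58) recv 60: fwd
Round 3: pos3(id60) recv 85: fwd; pos5(id58) recv 69: fwd; pos0(id85) recv 60: drop
Round 4: pos4(id42) recv 85: fwd; pos0(id85) recv 69: drop
Round 5: pos5(id58) recv 85: fwd
Round 6: pos0(id85) recv 85: ELECTED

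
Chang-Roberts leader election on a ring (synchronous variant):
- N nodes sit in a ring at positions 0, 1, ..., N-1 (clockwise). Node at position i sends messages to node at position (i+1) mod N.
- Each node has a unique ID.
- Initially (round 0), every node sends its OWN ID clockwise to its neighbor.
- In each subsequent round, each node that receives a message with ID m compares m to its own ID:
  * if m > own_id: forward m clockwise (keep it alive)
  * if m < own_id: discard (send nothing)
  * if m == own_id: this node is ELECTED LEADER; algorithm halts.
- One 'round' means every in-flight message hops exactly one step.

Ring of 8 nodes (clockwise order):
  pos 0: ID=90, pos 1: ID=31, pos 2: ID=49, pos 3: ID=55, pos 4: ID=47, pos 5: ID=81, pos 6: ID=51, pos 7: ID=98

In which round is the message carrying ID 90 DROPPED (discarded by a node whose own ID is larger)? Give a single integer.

Answer: 7

Derivation:
Round 1: pos1(id31) recv 90: fwd; pos2(id49) recv 31: drop; pos3(id55) recv 49: drop; pos4(id47) recv 55: fwd; pos5(id81) recv 47: drop; pos6(id51) recv 81: fwd; pos7(id98) recv 51: drop; pos0(id90) recv 98: fwd
Round 2: pos2(id49) recv 90: fwd; pos5(id81) recv 55: drop; pos7(id98) recv 81: drop; pos1(id31) recv 98: fwd
Round 3: pos3(id55) recv 90: fwd; pos2(id49) recv 98: fwd
Round 4: pos4(id47) recv 90: fwd; pos3(id55) recv 98: fwd
Round 5: pos5(id81) recv 90: fwd; pos4(id47) recv 98: fwd
Round 6: pos6(id51) recv 90: fwd; pos5(id81) recv 98: fwd
Round 7: pos7(id98) recv 90: drop; pos6(id51) recv 98: fwd
Round 8: pos7(id98) recv 98: ELECTED
Message ID 90 originates at pos 0; dropped at pos 7 in round 7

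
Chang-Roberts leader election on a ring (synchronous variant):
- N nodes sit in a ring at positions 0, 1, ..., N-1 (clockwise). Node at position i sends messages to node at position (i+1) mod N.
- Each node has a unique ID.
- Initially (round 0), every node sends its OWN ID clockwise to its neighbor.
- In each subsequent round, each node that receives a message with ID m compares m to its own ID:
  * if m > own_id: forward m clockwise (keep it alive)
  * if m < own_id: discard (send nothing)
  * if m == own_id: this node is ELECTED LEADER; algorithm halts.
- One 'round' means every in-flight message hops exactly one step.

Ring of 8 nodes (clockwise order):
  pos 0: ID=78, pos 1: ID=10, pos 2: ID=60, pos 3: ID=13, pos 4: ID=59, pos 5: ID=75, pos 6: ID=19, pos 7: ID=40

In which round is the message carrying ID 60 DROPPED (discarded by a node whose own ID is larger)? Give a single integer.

Answer: 3

Derivation:
Round 1: pos1(id10) recv 78: fwd; pos2(id60) recv 10: drop; pos3(id13) recv 60: fwd; pos4(id59) recv 13: drop; pos5(id75) recv 59: drop; pos6(id19) recv 75: fwd; pos7(id40) recv 19: drop; pos0(id78) recv 40: drop
Round 2: pos2(id60) recv 78: fwd; pos4(id59) recv 60: fwd; pos7(id40) recv 75: fwd
Round 3: pos3(id13) recv 78: fwd; pos5(id75) recv 60: drop; pos0(id78) recv 75: drop
Round 4: pos4(id59) recv 78: fwd
Round 5: pos5(id75) recv 78: fwd
Round 6: pos6(id19) recv 78: fwd
Round 7: pos7(id40) recv 78: fwd
Round 8: pos0(id78) recv 78: ELECTED
Message ID 60 originates at pos 2; dropped at pos 5 in round 3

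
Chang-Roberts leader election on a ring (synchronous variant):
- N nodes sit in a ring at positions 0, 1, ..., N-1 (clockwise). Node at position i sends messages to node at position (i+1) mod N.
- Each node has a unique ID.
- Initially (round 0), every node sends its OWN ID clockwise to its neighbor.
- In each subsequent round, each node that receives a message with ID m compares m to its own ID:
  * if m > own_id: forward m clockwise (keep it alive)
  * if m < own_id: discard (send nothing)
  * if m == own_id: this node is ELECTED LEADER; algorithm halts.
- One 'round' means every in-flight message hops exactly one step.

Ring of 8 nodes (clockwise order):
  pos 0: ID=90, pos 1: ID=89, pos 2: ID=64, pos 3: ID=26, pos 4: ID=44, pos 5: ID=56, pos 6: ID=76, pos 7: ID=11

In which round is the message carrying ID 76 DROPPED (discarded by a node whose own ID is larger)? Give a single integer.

Round 1: pos1(id89) recv 90: fwd; pos2(id64) recv 89: fwd; pos3(id26) recv 64: fwd; pos4(id44) recv 26: drop; pos5(id56) recv 44: drop; pos6(id76) recv 56: drop; pos7(id11) recv 76: fwd; pos0(id90) recv 11: drop
Round 2: pos2(id64) recv 90: fwd; pos3(id26) recv 89: fwd; pos4(id44) recv 64: fwd; pos0(id90) recv 76: drop
Round 3: pos3(id26) recv 90: fwd; pos4(id44) recv 89: fwd; pos5(id56) recv 64: fwd
Round 4: pos4(id44) recv 90: fwd; pos5(id56) recv 89: fwd; pos6(id76) recv 64: drop
Round 5: pos5(id56) recv 90: fwd; pos6(id76) recv 89: fwd
Round 6: pos6(id76) recv 90: fwd; pos7(id11) recv 89: fwd
Round 7: pos7(id11) recv 90: fwd; pos0(id90) recv 89: drop
Round 8: pos0(id90) recv 90: ELECTED
Message ID 76 originates at pos 6; dropped at pos 0 in round 2

Answer: 2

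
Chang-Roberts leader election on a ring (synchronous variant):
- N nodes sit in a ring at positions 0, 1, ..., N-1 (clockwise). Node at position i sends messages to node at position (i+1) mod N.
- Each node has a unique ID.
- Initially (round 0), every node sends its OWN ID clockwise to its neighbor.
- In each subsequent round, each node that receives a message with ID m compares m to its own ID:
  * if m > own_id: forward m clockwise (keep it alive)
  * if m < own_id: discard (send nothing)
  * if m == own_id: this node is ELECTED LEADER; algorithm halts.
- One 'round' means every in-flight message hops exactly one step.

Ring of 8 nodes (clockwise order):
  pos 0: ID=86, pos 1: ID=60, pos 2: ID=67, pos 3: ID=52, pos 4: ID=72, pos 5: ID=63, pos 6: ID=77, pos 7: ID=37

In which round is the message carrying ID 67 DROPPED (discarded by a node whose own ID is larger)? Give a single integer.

Answer: 2

Derivation:
Round 1: pos1(id60) recv 86: fwd; pos2(id67) recv 60: drop; pos3(id52) recv 67: fwd; pos4(id72) recv 52: drop; pos5(id63) recv 72: fwd; pos6(id77) recv 63: drop; pos7(id37) recv 77: fwd; pos0(id86) recv 37: drop
Round 2: pos2(id67) recv 86: fwd; pos4(id72) recv 67: drop; pos6(id77) recv 72: drop; pos0(id86) recv 77: drop
Round 3: pos3(id52) recv 86: fwd
Round 4: pos4(id72) recv 86: fwd
Round 5: pos5(id63) recv 86: fwd
Round 6: pos6(id77) recv 86: fwd
Round 7: pos7(id37) recv 86: fwd
Round 8: pos0(id86) recv 86: ELECTED
Message ID 67 originates at pos 2; dropped at pos 4 in round 2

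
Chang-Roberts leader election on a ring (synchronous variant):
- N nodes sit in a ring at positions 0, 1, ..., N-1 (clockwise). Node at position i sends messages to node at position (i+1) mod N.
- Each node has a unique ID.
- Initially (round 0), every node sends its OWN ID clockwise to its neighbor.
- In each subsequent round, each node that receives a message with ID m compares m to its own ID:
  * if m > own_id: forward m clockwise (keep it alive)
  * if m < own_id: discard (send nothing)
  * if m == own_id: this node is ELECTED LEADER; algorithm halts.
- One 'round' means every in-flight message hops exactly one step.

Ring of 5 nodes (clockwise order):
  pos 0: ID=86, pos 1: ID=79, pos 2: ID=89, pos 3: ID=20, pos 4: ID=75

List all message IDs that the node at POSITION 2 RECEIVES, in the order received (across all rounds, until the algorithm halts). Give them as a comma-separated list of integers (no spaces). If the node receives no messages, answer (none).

Answer: 79,86,89

Derivation:
Round 1: pos1(id79) recv 86: fwd; pos2(id89) recv 79: drop; pos3(id20) recv 89: fwd; pos4(id75) recv 20: drop; pos0(id86) recv 75: drop
Round 2: pos2(id89) recv 86: drop; pos4(id75) recv 89: fwd
Round 3: pos0(id86) recv 89: fwd
Round 4: pos1(id79) recv 89: fwd
Round 5: pos2(id89) recv 89: ELECTED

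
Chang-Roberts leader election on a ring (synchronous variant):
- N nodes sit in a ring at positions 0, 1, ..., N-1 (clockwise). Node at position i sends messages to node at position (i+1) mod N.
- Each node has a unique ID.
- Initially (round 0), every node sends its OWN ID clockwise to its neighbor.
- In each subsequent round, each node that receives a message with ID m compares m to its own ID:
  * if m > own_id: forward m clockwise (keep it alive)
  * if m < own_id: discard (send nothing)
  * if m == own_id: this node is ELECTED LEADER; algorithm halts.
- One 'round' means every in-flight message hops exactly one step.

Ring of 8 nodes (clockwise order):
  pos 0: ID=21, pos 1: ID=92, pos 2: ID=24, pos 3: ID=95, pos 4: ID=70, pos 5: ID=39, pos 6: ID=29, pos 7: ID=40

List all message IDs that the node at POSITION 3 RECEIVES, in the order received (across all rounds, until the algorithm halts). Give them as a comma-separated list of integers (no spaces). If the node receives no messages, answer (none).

Round 1: pos1(id92) recv 21: drop; pos2(id24) recv 92: fwd; pos3(id95) recv 24: drop; pos4(id70) recv 95: fwd; pos5(id39) recv 70: fwd; pos6(id29) recv 39: fwd; pos7(id40) recv 29: drop; pos0(id21) recv 40: fwd
Round 2: pos3(id95) recv 92: drop; pos5(id39) recv 95: fwd; pos6(id29) recv 70: fwd; pos7(id40) recv 39: drop; pos1(id92) recv 40: drop
Round 3: pos6(id29) recv 95: fwd; pos7(id40) recv 70: fwd
Round 4: pos7(id40) recv 95: fwd; pos0(id21) recv 70: fwd
Round 5: pos0(id21) recv 95: fwd; pos1(id92) recv 70: drop
Round 6: pos1(id92) recv 95: fwd
Round 7: pos2(id24) recv 95: fwd
Round 8: pos3(id95) recv 95: ELECTED

Answer: 24,92,95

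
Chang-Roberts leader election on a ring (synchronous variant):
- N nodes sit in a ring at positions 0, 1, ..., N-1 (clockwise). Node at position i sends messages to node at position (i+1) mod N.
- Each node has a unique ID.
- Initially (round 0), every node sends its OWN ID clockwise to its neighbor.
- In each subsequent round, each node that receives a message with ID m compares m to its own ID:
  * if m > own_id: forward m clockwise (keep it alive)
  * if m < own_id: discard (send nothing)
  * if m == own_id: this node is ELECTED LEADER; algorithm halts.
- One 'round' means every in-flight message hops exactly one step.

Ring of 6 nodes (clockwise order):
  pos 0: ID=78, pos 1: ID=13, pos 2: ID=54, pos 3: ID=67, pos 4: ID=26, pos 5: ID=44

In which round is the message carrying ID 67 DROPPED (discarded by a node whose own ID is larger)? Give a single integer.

Round 1: pos1(id13) recv 78: fwd; pos2(id54) recv 13: drop; pos3(id67) recv 54: drop; pos4(id26) recv 67: fwd; pos5(id44) recv 26: drop; pos0(id78) recv 44: drop
Round 2: pos2(id54) recv 78: fwd; pos5(id44) recv 67: fwd
Round 3: pos3(id67) recv 78: fwd; pos0(id78) recv 67: drop
Round 4: pos4(id26) recv 78: fwd
Round 5: pos5(id44) recv 78: fwd
Round 6: pos0(id78) recv 78: ELECTED
Message ID 67 originates at pos 3; dropped at pos 0 in round 3

Answer: 3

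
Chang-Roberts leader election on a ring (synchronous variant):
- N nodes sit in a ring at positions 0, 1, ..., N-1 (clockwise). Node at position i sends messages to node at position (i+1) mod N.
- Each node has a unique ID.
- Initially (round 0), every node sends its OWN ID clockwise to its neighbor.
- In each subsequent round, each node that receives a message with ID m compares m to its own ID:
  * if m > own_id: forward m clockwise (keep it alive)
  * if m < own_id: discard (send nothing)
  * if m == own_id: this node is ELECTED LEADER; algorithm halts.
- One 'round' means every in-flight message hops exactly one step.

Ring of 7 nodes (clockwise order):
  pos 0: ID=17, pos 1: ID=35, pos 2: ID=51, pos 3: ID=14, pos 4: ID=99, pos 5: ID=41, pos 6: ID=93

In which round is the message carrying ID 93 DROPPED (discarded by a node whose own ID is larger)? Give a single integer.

Answer: 5

Derivation:
Round 1: pos1(id35) recv 17: drop; pos2(id51) recv 35: drop; pos3(id14) recv 51: fwd; pos4(id99) recv 14: drop; pos5(id41) recv 99: fwd; pos6(id93) recv 41: drop; pos0(id17) recv 93: fwd
Round 2: pos4(id99) recv 51: drop; pos6(id93) recv 99: fwd; pos1(id35) recv 93: fwd
Round 3: pos0(id17) recv 99: fwd; pos2(id51) recv 93: fwd
Round 4: pos1(id35) recv 99: fwd; pos3(id14) recv 93: fwd
Round 5: pos2(id51) recv 99: fwd; pos4(id99) recv 93: drop
Round 6: pos3(id14) recv 99: fwd
Round 7: pos4(id99) recv 99: ELECTED
Message ID 93 originates at pos 6; dropped at pos 4 in round 5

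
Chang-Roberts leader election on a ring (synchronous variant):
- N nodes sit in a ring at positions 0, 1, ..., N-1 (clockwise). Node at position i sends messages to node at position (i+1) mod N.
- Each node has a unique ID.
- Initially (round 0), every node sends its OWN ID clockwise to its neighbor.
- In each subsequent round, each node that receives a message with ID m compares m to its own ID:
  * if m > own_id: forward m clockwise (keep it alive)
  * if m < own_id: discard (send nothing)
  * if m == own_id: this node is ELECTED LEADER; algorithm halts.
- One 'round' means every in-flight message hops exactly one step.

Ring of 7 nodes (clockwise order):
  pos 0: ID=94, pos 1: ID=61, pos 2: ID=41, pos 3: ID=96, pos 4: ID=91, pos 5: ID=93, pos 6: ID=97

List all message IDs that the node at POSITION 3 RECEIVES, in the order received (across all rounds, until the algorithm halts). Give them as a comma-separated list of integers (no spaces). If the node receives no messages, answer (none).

Answer: 41,61,94,97

Derivation:
Round 1: pos1(id61) recv 94: fwd; pos2(id41) recv 61: fwd; pos3(id96) recv 41: drop; pos4(id91) recv 96: fwd; pos5(id93) recv 91: drop; pos6(id97) recv 93: drop; pos0(id94) recv 97: fwd
Round 2: pos2(id41) recv 94: fwd; pos3(id96) recv 61: drop; pos5(id93) recv 96: fwd; pos1(id61) recv 97: fwd
Round 3: pos3(id96) recv 94: drop; pos6(id97) recv 96: drop; pos2(id41) recv 97: fwd
Round 4: pos3(id96) recv 97: fwd
Round 5: pos4(id91) recv 97: fwd
Round 6: pos5(id93) recv 97: fwd
Round 7: pos6(id97) recv 97: ELECTED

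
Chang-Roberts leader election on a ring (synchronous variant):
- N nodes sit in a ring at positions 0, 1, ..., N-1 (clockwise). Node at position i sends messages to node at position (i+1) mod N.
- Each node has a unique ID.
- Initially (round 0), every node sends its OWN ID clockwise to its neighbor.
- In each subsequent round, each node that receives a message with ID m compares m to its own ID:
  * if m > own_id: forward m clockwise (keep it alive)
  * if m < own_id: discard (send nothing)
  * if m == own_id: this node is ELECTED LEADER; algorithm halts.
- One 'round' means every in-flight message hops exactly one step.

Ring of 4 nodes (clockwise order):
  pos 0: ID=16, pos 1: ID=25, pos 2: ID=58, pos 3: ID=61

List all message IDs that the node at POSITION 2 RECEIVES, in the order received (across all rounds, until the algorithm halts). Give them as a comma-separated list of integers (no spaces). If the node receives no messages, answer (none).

Round 1: pos1(id25) recv 16: drop; pos2(id58) recv 25: drop; pos3(id61) recv 58: drop; pos0(id16) recv 61: fwd
Round 2: pos1(id25) recv 61: fwd
Round 3: pos2(id58) recv 61: fwd
Round 4: pos3(id61) recv 61: ELECTED

Answer: 25,61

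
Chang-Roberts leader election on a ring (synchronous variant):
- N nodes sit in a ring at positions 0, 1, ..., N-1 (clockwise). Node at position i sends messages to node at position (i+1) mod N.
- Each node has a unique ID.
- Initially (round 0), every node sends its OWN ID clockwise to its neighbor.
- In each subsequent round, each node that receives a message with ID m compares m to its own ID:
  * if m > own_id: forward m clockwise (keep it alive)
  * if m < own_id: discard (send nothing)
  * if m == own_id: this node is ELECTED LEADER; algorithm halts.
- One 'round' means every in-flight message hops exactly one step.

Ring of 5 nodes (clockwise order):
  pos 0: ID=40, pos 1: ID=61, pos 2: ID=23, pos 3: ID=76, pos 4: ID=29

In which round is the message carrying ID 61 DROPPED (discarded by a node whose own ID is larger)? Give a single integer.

Answer: 2

Derivation:
Round 1: pos1(id61) recv 40: drop; pos2(id23) recv 61: fwd; pos3(id76) recv 23: drop; pos4(id29) recv 76: fwd; pos0(id40) recv 29: drop
Round 2: pos3(id76) recv 61: drop; pos0(id40) recv 76: fwd
Round 3: pos1(id61) recv 76: fwd
Round 4: pos2(id23) recv 76: fwd
Round 5: pos3(id76) recv 76: ELECTED
Message ID 61 originates at pos 1; dropped at pos 3 in round 2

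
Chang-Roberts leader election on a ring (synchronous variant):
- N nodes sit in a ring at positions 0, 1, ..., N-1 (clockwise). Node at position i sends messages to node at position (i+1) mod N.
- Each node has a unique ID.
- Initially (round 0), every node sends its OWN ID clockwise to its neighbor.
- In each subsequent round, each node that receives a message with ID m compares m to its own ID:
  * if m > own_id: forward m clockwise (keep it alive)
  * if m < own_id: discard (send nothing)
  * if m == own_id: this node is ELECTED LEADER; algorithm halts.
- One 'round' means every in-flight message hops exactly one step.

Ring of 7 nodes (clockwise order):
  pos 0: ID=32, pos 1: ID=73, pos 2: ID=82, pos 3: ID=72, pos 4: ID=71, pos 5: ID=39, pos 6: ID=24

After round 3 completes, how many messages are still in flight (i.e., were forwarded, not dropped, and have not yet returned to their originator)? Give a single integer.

Round 1: pos1(id73) recv 32: drop; pos2(id82) recv 73: drop; pos3(id72) recv 82: fwd; pos4(id71) recv 72: fwd; pos5(id39) recv 71: fwd; pos6(id24) recv 39: fwd; pos0(id32) recv 24: drop
Round 2: pos4(id71) recv 82: fwd; pos5(id39) recv 72: fwd; pos6(id24) recv 71: fwd; pos0(id32) recv 39: fwd
Round 3: pos5(id39) recv 82: fwd; pos6(id24) recv 72: fwd; pos0(id32) recv 71: fwd; pos1(id73) recv 39: drop
After round 3: 3 messages still in flight

Answer: 3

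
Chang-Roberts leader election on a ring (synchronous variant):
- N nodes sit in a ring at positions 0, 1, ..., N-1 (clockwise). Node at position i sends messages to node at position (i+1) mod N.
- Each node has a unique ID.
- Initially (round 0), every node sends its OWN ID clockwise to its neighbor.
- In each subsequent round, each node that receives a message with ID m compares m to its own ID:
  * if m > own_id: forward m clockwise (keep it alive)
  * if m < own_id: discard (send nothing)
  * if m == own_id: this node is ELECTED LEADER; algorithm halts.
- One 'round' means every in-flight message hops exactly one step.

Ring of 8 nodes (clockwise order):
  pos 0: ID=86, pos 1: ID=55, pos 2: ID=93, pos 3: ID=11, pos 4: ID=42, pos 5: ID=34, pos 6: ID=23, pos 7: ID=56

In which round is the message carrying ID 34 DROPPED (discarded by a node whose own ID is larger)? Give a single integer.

Answer: 2

Derivation:
Round 1: pos1(id55) recv 86: fwd; pos2(id93) recv 55: drop; pos3(id11) recv 93: fwd; pos4(id42) recv 11: drop; pos5(id34) recv 42: fwd; pos6(id23) recv 34: fwd; pos7(id56) recv 23: drop; pos0(id86) recv 56: drop
Round 2: pos2(id93) recv 86: drop; pos4(id42) recv 93: fwd; pos6(id23) recv 42: fwd; pos7(id56) recv 34: drop
Round 3: pos5(id34) recv 93: fwd; pos7(id56) recv 42: drop
Round 4: pos6(id23) recv 93: fwd
Round 5: pos7(id56) recv 93: fwd
Round 6: pos0(id86) recv 93: fwd
Round 7: pos1(id55) recv 93: fwd
Round 8: pos2(id93) recv 93: ELECTED
Message ID 34 originates at pos 5; dropped at pos 7 in round 2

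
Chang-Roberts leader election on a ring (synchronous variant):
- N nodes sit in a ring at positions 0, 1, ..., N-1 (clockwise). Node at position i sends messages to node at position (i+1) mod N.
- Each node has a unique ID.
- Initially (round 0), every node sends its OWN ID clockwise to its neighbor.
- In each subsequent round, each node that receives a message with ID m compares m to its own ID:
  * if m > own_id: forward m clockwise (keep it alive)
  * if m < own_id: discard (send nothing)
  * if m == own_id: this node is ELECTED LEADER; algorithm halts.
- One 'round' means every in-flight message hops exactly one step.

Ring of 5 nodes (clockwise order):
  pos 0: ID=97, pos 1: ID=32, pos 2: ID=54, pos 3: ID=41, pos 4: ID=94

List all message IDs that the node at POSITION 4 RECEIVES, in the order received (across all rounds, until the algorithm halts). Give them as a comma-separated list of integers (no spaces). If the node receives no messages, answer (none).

Answer: 41,54,97

Derivation:
Round 1: pos1(id32) recv 97: fwd; pos2(id54) recv 32: drop; pos3(id41) recv 54: fwd; pos4(id94) recv 41: drop; pos0(id97) recv 94: drop
Round 2: pos2(id54) recv 97: fwd; pos4(id94) recv 54: drop
Round 3: pos3(id41) recv 97: fwd
Round 4: pos4(id94) recv 97: fwd
Round 5: pos0(id97) recv 97: ELECTED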